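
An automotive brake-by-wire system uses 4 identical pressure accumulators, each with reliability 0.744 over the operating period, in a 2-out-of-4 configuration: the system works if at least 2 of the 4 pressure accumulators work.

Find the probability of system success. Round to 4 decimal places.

0.9458

R = Σ_{i=2}^{4} C(4,i) p^i (1−p)^{4−i} with p = 0.744
C(4,2)·0.744^2·0.256^2 = 0.217659
C(4,3)·0.744^3·0.256^1 = 0.421715
C(4,4)·0.744^4·0.256^0 = 0.306402
Sum = 0.9458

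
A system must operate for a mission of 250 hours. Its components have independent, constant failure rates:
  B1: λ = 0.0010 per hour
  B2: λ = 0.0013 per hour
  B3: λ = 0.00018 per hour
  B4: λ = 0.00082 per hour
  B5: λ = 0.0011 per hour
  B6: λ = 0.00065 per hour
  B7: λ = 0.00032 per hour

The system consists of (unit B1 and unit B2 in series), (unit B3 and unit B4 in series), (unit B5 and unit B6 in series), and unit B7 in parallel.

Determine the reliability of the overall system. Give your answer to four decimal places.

R(B1) = exp(−0.0010 × 250) = 0.778801
R(B2) = exp(−0.0013 × 250) = 0.722527
R(B3) = exp(−0.00018 × 250) = 0.955997
R(B4) = exp(−0.00082 × 250) = 0.814647
R(B5) = exp(−0.0011 × 250) = 0.759572
R(B6) = exp(−0.00065 × 250) = 0.850016
R(B7) = exp(−0.00032 × 250) = 0.923116
Series (B1 and B2): 0.778801 × 0.722527 = 0.562705
Series (B3 and B4): 0.955997 × 0.814647 = 0.778800
Series (B5 and B6): 0.759572 × 0.850016 = 0.645648
Parallel ([0.562705], [0.778800], [0.645648], and B7): 1 − (1 − 0.562705)(1 − 0.778800)(1 − 0.645648)(1 − 0.923116) = 0.9974

0.9974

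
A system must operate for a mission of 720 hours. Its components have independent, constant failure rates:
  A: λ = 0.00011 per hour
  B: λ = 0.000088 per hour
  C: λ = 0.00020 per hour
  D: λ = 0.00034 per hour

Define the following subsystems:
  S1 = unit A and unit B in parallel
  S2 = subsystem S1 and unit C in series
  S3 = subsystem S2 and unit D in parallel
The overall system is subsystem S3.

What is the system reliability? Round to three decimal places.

0.970

R(A) = exp(−0.00011 × 720) = 0.92386
R(B) = exp(−0.000088 × 720) = 0.93861
R(C) = exp(−0.00020 × 720) = 0.86589
R(D) = exp(−0.00034 × 720) = 0.78286
Parallel (A and B): 1 − (1 − 0.92386)(1 − 0.93861) = 0.99533
Series ([0.99533] and C): 0.99533 × 0.86589 = 0.86185
Parallel ([0.86185] and D): 1 − (1 − 0.86185)(1 − 0.78286) = 0.970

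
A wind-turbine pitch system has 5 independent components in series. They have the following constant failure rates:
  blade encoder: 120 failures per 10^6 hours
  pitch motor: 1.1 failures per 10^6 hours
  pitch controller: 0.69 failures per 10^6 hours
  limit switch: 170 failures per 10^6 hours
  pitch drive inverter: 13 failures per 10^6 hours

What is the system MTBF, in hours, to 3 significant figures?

Series of exponential components: λ_sys = Σ λ_i
λ_sys = 0.00012 + 0.0000011 + 0.00000069 + 0.00017 + 0.000013 = 3.0479e-04 /h
MTBF = 1 / λ_sys = 3280 h

3280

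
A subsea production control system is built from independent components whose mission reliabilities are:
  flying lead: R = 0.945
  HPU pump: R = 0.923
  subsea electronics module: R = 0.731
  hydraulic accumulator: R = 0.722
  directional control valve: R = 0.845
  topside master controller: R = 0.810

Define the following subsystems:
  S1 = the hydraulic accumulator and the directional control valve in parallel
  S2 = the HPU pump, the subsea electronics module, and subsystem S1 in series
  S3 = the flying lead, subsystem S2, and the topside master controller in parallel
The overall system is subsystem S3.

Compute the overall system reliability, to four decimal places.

0.9963

Parallel (hydraulic accumulator and directional control valve): 1 − (1 − 0.722000)(1 − 0.845000) = 0.956910
Series (HPU pump, subsea electronics module, and [0.956910]): 0.923000 × 0.731000 × 0.956910 = 0.645640
Parallel (flying lead, [0.645640], and topside master controller): 1 − (1 − 0.945000)(1 − 0.645640)(1 − 0.810000) = 0.9963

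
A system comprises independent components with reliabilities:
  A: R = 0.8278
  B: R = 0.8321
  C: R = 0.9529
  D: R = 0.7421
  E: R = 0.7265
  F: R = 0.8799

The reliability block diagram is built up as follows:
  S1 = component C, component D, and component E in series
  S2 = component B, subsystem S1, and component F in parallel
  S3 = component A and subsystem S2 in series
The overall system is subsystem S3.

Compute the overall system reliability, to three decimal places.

0.820

Series (C, D, and E): 0.95290 × 0.74210 × 0.72650 = 0.51374
Parallel (B, [0.51374], and F): 1 − (1 − 0.83210)(1 − 0.51374)(1 − 0.87990) = 0.99019
Series (A and [0.99019]): 0.82780 × 0.99019 = 0.820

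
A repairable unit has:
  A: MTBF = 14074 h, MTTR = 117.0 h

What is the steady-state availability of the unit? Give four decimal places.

0.9918

A(A) = MTBF/(MTBF+MTTR) = 14074/(14074+117.0) = 0.9918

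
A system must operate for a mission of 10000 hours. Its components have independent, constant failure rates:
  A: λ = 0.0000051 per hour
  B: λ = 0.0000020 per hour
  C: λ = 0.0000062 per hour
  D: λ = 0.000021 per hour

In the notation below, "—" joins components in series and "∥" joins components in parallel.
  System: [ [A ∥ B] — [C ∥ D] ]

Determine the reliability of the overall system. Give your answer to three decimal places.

R(A) = exp(−0.0000051 × 10000) = 0.95028
R(B) = exp(−0.0000020 × 10000) = 0.98020
R(C) = exp(−0.0000062 × 10000) = 0.93988
R(D) = exp(−0.000021 × 10000) = 0.81058
Parallel (A and B): 1 − (1 − 0.95028)(1 − 0.98020) = 0.99902
Parallel (C and D): 1 − (1 − 0.93988)(1 − 0.81058) = 0.98861
Series ([0.99902] and [0.98861]): 0.99902 × 0.98861 = 0.988

0.988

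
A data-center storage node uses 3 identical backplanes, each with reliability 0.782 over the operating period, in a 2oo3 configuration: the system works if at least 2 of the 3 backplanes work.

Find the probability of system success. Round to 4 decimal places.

0.8781

R = Σ_{i=2}^{3} C(3,i) p^i (1−p)^{3−i} with p = 0.782
C(3,2)·0.782^2·0.218^1 = 0.399937
C(3,3)·0.782^3·0.218^0 = 0.478212
Sum = 0.8781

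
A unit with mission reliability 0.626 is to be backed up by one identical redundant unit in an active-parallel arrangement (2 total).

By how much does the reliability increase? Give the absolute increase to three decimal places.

R_before = 0.626
R_after = 1 − (1 − 0.626)^2 = 0.860
ΔR = 0.860 − 0.626 = 0.234

0.234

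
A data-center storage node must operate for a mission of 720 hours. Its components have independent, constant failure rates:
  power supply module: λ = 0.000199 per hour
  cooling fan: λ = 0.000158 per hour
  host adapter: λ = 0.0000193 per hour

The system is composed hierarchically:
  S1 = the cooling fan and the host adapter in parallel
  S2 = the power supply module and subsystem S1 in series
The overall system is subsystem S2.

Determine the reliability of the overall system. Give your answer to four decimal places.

R(power supply module) = exp(−0.000199 × 720) = 0.866511
R(cooling fan) = exp(−0.000158 × 720) = 0.892472
R(host adapter) = exp(−0.0000193 × 720) = 0.986200
Parallel (cooling fan and host adapter): 1 − (1 − 0.892472)(1 − 0.986200) = 0.998516
Series (power supply module and [0.998516]): 0.866511 × 0.998516 = 0.8652

0.8652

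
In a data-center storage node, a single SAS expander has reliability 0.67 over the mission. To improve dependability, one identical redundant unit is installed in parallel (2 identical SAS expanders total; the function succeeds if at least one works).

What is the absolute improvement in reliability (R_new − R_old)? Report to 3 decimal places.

0.221

R_before = 0.67
R_after = 1 − (1 − 0.67)^2 = 0.891
ΔR = 0.891 − 0.67 = 0.221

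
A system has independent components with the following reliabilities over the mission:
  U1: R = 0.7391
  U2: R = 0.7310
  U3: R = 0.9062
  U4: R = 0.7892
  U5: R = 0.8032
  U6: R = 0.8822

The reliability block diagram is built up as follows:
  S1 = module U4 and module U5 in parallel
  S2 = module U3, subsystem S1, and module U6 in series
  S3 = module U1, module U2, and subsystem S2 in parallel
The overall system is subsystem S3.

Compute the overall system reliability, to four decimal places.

0.9836

Parallel (U4 and U5): 1 − (1 − 0.789200)(1 − 0.803200) = 0.958515
Series (U3, [0.958515], and U6): 0.906200 × 0.958515 × 0.882200 = 0.766284
Parallel (U1, U2, and [0.766284]): 1 − (1 − 0.739100)(1 − 0.731000)(1 − 0.766284) = 0.9836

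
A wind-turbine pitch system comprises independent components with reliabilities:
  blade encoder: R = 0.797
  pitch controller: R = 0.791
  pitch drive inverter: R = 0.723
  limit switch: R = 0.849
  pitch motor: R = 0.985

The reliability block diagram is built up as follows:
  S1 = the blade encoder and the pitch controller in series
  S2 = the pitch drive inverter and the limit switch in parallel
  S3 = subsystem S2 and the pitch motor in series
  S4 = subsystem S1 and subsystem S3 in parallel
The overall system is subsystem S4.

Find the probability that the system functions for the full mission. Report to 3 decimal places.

Series (blade encoder and pitch controller): 0.79700 × 0.79100 = 0.63043
Parallel (pitch drive inverter and limit switch): 1 − (1 − 0.72300)(1 − 0.84900) = 0.95817
Series ([0.95817] and pitch motor): 0.95817 × 0.98500 = 0.94380
Parallel ([0.63043] and [0.94380]): 1 − (1 − 0.63043)(1 − 0.94380) = 0.979

0.979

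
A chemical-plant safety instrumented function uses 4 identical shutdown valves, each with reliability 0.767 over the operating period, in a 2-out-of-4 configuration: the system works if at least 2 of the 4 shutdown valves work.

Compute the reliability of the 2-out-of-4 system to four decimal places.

0.9582

R = Σ_{i=2}^{4} C(4,i) p^i (1−p)^{4−i} with p = 0.767
C(4,2)·0.767^2·0.233^2 = 0.191626
C(4,3)·0.767^3·0.233^1 = 0.420535
C(4,4)·0.767^4·0.233^0 = 0.346084
Sum = 0.9582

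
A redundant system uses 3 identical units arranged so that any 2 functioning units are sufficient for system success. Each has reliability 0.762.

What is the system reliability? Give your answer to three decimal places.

R = Σ_{i=2}^{3} C(3,i) p^i (1−p)^{3−i} with p = 0.762
C(3,2)·0.762^2·0.238^1 = 0.41458
C(3,3)·0.762^3·0.238^0 = 0.44245
Sum = 0.857

0.857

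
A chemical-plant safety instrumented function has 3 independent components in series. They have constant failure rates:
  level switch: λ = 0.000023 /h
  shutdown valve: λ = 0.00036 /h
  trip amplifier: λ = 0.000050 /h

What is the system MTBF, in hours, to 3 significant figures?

2310

Series of exponential components: λ_sys = Σ λ_i
λ_sys = 0.000023 + 0.00036 + 0.000050 = 4.3300e-04 /h
MTBF = 1 / λ_sys = 2310 h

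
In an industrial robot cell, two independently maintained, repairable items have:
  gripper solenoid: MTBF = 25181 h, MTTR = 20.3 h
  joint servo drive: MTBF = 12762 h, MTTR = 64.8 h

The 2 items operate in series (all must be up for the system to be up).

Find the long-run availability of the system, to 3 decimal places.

A(gripper solenoid) = MTBF/(MTBF+MTTR) = 25181/(25181+20.3) = 0.999194
A(joint servo drive) = MTBF/(MTBF+MTTR) = 12762/(12762+64.8) = 0.994948
Series availability: 0.999194 × 0.994948 = 0.994

0.994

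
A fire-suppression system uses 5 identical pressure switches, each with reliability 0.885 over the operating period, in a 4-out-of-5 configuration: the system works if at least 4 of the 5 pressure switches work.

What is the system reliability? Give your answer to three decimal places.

R = Σ_{i=4}^{5} C(5,i) p^i (1−p)^{5−i} with p = 0.885
C(5,4)·0.885^4·0.115^1 = 0.35273
C(5,5)·0.885^5·0.115^0 = 0.54290
Sum = 0.896

0.896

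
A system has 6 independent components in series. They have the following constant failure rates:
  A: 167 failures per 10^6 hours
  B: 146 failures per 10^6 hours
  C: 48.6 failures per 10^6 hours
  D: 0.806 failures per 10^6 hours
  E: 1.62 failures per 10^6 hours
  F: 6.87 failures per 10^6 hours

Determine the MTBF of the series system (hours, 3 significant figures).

Series of exponential components: λ_sys = Σ λ_i
λ_sys = 0.000167 + 0.000146 + 0.0000486 + 0.000000806 + 0.00000162 + 0.00000687 = 3.7090e-04 /h
MTBF = 1 / λ_sys = 2700 h

2700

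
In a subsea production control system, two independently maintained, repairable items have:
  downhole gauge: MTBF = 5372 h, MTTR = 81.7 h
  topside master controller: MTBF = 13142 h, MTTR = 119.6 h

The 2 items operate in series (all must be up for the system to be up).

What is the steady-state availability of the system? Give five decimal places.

A(downhole gauge) = MTBF/(MTBF+MTTR) = 5372/(5372+81.7) = 0.985019
A(topside master controller) = MTBF/(MTBF+MTTR) = 13142/(13142+119.6) = 0.990981
Series availability: 0.985019 × 0.990981 = 0.97614

0.97614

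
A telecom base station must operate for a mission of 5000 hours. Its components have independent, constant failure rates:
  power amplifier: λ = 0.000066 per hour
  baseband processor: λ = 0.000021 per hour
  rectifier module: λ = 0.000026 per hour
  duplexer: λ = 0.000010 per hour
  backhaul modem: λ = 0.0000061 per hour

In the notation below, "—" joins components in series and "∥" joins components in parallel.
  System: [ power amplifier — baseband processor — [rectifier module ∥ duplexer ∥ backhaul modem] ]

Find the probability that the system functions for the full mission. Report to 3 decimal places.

0.647

R(power amplifier) = exp(−0.000066 × 5000) = 0.71892
R(baseband processor) = exp(−0.000021 × 5000) = 0.90032
R(rectifier module) = exp(−0.000026 × 5000) = 0.87810
R(duplexer) = exp(−0.000010 × 5000) = 0.95123
R(backhaul modem) = exp(−0.0000061 × 5000) = 0.96996
Parallel (rectifier module, duplexer, and backhaul modem): 1 − (1 − 0.87810)(1 − 0.95123)(1 − 0.96996) = 0.99982
Series (power amplifier, baseband processor, and [0.99982]): 0.71892 × 0.90032 × 0.99982 = 0.647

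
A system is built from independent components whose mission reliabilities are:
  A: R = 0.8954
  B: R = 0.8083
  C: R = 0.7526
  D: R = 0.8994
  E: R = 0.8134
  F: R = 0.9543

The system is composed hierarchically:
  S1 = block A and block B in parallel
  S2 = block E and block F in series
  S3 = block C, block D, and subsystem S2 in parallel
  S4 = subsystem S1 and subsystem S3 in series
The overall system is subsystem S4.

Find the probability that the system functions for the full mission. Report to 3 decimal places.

Parallel (A and B): 1 − (1 − 0.89540)(1 − 0.80830) = 0.97995
Series (E and F): 0.81340 × 0.95430 = 0.77623
Parallel (C, D, and [0.77623]): 1 − (1 − 0.75260)(1 − 0.89940)(1 − 0.77623) = 0.99443
Series ([0.97995] and [0.99443]): 0.97995 × 0.99443 = 0.974

0.974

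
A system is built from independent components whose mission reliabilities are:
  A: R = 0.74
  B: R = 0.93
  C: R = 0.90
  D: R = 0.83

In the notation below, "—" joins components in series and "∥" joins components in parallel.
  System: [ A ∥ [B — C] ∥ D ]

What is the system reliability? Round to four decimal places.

Series (B and C): 0.930000 × 0.900000 = 0.837000
Parallel (A, [0.837000], and D): 1 − (1 − 0.740000)(1 − 0.837000)(1 − 0.830000) = 0.9928

0.9928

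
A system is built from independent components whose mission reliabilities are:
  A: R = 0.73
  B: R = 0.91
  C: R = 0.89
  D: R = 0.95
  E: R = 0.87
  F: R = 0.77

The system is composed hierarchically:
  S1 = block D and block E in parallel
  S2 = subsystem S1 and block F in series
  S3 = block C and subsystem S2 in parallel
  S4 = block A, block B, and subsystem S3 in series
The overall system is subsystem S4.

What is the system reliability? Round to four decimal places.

0.6471

Parallel (D and E): 1 − (1 − 0.950000)(1 − 0.870000) = 0.993500
Series ([0.993500] and F): 0.993500 × 0.770000 = 0.764995
Parallel (C and [0.764995]): 1 − (1 − 0.890000)(1 − 0.764995) = 0.974149
Series (A, B, and [0.974149]): 0.730000 × 0.910000 × 0.974149 = 0.6471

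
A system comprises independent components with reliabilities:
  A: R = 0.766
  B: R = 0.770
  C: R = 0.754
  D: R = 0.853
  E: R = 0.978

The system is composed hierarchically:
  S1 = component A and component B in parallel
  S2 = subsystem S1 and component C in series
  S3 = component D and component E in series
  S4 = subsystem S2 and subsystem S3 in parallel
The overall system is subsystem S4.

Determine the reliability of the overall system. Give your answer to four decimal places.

Parallel (A and B): 1 − (1 − 0.766000)(1 − 0.770000) = 0.946180
Series ([0.946180] and C): 0.946180 × 0.754000 = 0.713420
Series (D and E): 0.853000 × 0.978000 = 0.834234
Parallel ([0.713420] and [0.834234]): 1 − (1 − 0.713420)(1 − 0.834234) = 0.9525

0.9525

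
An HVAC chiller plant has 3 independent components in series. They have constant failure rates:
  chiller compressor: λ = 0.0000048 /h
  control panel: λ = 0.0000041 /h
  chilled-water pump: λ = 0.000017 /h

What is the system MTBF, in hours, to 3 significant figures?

38600

Series of exponential components: λ_sys = Σ λ_i
λ_sys = 0.0000048 + 0.0000041 + 0.000017 = 2.5900e-05 /h
MTBF = 1 / λ_sys = 38600 h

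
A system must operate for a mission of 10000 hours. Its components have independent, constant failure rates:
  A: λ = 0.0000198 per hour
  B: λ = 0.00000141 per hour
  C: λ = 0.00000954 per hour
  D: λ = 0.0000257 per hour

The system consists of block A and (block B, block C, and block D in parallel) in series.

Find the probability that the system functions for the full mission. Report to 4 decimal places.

R(A) = exp(−0.0000198 × 10000) = 0.820370
R(B) = exp(−0.00000141 × 10000) = 0.985999
R(C) = exp(−0.00000954 × 10000) = 0.909009
R(D) = exp(−0.0000257 × 10000) = 0.773368
Parallel (B, C, and D): 1 − (1 − 0.985999)(1 − 0.909009)(1 − 0.773368) = 0.999711
Series (A and [0.999711]): 0.820370 × 0.999711 = 0.8201

0.8201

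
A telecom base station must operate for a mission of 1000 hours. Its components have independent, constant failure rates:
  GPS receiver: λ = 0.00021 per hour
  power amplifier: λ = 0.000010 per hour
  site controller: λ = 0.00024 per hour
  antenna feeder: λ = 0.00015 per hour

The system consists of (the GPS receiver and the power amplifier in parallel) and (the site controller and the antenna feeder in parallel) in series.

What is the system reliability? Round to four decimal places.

R(GPS receiver) = exp(−0.00021 × 1000) = 0.810584
R(power amplifier) = exp(−0.000010 × 1000) = 0.990050
R(site controller) = exp(−0.00024 × 1000) = 0.786628
R(antenna feeder) = exp(−0.00015 × 1000) = 0.860708
Parallel (GPS receiver and power amplifier): 1 − (1 − 0.810584)(1 − 0.990050) = 0.998115
Parallel (site controller and antenna feeder): 1 − (1 − 0.786628)(1 − 0.860708) = 0.970279
Series ([0.998115] and [0.970279]): 0.998115 × 0.970279 = 0.9685

0.9685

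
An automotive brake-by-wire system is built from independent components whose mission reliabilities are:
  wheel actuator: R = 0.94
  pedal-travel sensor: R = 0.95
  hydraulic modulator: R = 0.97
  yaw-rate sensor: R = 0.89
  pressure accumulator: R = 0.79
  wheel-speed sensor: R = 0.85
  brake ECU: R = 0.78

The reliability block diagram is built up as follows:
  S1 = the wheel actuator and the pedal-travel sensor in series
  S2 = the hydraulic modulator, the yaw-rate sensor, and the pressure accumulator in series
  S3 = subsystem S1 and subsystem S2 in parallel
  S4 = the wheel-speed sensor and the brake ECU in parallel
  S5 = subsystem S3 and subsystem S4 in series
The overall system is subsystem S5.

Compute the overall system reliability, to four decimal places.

0.9341

Series (wheel actuator and pedal-travel sensor): 0.940000 × 0.950000 = 0.893000
Series (hydraulic modulator, yaw-rate sensor, and pressure accumulator): 0.970000 × 0.890000 × 0.790000 = 0.682007
Parallel ([0.893000] and [0.682007]): 1 − (1 − 0.893000)(1 − 0.682007) = 0.965975
Parallel (wheel-speed sensor and brake ECU): 1 − (1 − 0.850000)(1 − 0.780000) = 0.967000
Series ([0.965975] and [0.967000]): 0.965975 × 0.967000 = 0.9341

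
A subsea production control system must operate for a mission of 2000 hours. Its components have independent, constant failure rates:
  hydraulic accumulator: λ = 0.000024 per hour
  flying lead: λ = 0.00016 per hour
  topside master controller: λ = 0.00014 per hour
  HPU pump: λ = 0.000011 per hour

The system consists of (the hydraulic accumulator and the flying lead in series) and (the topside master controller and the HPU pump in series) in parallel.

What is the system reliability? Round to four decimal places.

R(hydraulic accumulator) = exp(−0.000024 × 2000) = 0.953134
R(flying lead) = exp(−0.00016 × 2000) = 0.726149
R(topside master controller) = exp(−0.00014 × 2000) = 0.755784
R(HPU pump) = exp(−0.000011 × 2000) = 0.978240
Series (hydraulic accumulator and flying lead): 0.953134 × 0.726149 = 0.692117
Series (topside master controller and HPU pump): 0.755784 × 0.978240 = 0.739338
Parallel ([0.692117] and [0.739338]): 1 − (1 − 0.692117)(1 − 0.739338) = 0.9197

0.9197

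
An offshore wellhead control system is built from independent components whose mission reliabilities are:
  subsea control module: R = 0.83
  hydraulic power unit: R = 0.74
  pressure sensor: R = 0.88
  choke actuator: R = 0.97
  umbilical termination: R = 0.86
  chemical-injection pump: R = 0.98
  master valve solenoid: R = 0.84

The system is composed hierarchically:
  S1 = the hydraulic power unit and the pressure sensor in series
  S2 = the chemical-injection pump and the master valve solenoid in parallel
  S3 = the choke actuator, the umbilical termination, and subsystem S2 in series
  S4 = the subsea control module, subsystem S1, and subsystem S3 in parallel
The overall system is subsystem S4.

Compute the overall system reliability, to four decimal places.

0.9900

Series (hydraulic power unit and pressure sensor): 0.740000 × 0.880000 = 0.651200
Parallel (chemical-injection pump and master valve solenoid): 1 − (1 − 0.980000)(1 − 0.840000) = 0.996800
Series (choke actuator, umbilical termination, and [0.996800]): 0.970000 × 0.860000 × 0.996800 = 0.831531
Parallel (subsea control module, [0.651200], and [0.831531]): 1 − (1 − 0.830000)(1 − 0.651200)(1 − 0.831531) = 0.9900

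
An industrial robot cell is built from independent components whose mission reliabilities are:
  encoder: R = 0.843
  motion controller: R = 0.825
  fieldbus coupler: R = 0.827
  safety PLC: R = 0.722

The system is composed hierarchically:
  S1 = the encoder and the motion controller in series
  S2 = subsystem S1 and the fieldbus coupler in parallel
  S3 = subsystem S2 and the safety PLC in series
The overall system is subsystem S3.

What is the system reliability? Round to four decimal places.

0.6840

Series (encoder and motion controller): 0.843000 × 0.825000 = 0.695475
Parallel ([0.695475] and fieldbus coupler): 1 − (1 − 0.695475)(1 − 0.827000) = 0.947317
Series ([0.947317] and safety PLC): 0.947317 × 0.722000 = 0.6840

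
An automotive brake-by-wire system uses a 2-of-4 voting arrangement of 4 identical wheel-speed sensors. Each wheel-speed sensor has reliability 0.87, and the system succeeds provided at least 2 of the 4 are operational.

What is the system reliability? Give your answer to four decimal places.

0.9921

R = Σ_{i=2}^{4} C(4,i) p^i (1−p)^{4−i} with p = 0.87
C(4,2)·0.87^2·0.13^2 = 0.076750
C(4,3)·0.87^3·0.13^1 = 0.342422
C(4,4)·0.87^4·0.13^0 = 0.572898
Sum = 0.9921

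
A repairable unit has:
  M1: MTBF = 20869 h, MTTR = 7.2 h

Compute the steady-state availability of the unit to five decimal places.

A(M1) = MTBF/(MTBF+MTTR) = 20869/(20869+7.2) = 0.99966

0.99966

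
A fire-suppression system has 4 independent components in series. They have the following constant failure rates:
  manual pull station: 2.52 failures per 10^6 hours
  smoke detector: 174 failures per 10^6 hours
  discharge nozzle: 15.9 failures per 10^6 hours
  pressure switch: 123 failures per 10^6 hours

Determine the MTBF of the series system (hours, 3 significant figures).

Series of exponential components: λ_sys = Σ λ_i
λ_sys = 0.00000252 + 0.000174 + 0.0000159 + 0.000123 = 3.1542e-04 /h
MTBF = 1 / λ_sys = 3170 h

3170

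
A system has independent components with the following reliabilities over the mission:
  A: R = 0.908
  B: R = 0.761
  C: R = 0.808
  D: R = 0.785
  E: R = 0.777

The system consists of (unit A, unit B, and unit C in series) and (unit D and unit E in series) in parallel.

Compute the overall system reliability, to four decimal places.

Series (A, B, and C): 0.908000 × 0.761000 × 0.808000 = 0.558318
Series (D and E): 0.785000 × 0.777000 = 0.609945
Parallel ([0.558318] and [0.609945]): 1 − (1 − 0.558318)(1 − 0.609945) = 0.8277

0.8277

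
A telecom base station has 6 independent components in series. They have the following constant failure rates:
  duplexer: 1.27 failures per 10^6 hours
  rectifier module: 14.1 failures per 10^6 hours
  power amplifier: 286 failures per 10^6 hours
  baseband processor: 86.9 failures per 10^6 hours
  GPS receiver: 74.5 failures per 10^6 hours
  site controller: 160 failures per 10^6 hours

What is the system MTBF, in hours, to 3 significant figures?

Series of exponential components: λ_sys = Σ λ_i
λ_sys = 0.00000127 + 0.0000141 + 0.000286 + 0.0000869 + 0.0000745 + 0.000160 = 6.2277e-04 /h
MTBF = 1 / λ_sys = 1610 h

1610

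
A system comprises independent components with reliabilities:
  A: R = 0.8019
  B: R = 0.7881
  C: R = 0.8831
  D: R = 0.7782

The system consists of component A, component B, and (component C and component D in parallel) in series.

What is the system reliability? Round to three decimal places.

0.616

Parallel (C and D): 1 − (1 − 0.88310)(1 − 0.77820) = 0.97407
Series (A, B, and [0.97407]): 0.80190 × 0.78810 × 0.97407 = 0.616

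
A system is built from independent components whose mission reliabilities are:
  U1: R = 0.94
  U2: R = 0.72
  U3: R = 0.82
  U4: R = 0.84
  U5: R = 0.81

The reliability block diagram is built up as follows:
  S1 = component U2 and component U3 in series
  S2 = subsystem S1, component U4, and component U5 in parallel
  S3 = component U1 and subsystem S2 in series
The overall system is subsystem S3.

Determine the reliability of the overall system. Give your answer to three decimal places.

Series (U2 and U3): 0.72000 × 0.82000 = 0.59040
Parallel ([0.59040], U4, and U5): 1 − (1 − 0.59040)(1 − 0.84000)(1 − 0.81000) = 0.98755
Series (U1 and [0.98755]): 0.94000 × 0.98755 = 0.928

0.928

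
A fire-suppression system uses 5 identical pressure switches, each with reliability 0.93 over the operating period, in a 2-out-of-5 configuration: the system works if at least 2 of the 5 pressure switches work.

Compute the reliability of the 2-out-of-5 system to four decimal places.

R = Σ_{i=2}^{5} C(5,i) p^i (1−p)^{5−i} with p = 0.93
C(5,2)·0.93^2·0.07^3 = 0.002967
C(5,3)·0.93^3·0.07^2 = 0.039413
C(5,4)·0.93^4·0.07^1 = 0.261818
C(5,5)·0.93^5·0.07^0 = 0.695688
Sum = 0.9999

0.9999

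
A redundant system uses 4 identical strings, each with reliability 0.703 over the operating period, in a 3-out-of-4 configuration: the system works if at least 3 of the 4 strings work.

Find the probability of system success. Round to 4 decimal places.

0.6570

R = Σ_{i=3}^{4} C(4,i) p^i (1−p)^{4−i} with p = 0.703
C(4,3)·0.703^3·0.297^1 = 0.412746
C(4,4)·0.703^4·0.297^0 = 0.244243
Sum = 0.6570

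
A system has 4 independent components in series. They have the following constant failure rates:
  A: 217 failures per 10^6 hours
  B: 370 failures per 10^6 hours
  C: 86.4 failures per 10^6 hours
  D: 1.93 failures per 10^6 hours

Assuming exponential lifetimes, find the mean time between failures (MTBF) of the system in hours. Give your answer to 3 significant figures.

1480

Series of exponential components: λ_sys = Σ λ_i
λ_sys = 0.000217 + 0.000370 + 0.0000864 + 0.00000193 = 6.7533e-04 /h
MTBF = 1 / λ_sys = 1480 h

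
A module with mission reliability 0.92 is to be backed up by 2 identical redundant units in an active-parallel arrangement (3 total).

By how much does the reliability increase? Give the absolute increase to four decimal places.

R_before = 0.92
R_after = 1 − (1 − 0.92)^3 = 0.9995
ΔR = 0.9995 − 0.92 = 0.0795

0.0795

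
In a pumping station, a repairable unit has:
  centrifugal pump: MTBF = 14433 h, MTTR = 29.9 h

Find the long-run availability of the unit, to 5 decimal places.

0.99793

A(centrifugal pump) = MTBF/(MTBF+MTTR) = 14433/(14433+29.9) = 0.99793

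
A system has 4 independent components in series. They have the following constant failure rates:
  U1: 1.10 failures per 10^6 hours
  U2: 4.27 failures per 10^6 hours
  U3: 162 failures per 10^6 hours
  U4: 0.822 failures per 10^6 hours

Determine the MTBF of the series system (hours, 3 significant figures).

Series of exponential components: λ_sys = Σ λ_i
λ_sys = 0.00000110 + 0.00000427 + 0.000162 + 0.000000822 = 1.6819e-04 /h
MTBF = 1 / λ_sys = 5950 h

5950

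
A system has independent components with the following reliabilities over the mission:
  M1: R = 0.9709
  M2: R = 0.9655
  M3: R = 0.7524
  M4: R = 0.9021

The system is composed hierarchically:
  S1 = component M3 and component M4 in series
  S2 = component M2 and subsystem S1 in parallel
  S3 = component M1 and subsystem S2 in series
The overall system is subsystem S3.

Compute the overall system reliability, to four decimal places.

Series (M3 and M4): 0.752400 × 0.902100 = 0.678740
Parallel (M2 and [0.678740]): 1 − (1 − 0.965500)(1 − 0.678740) = 0.988917
Series (M1 and [0.988917]): 0.970900 × 0.988917 = 0.9601

0.9601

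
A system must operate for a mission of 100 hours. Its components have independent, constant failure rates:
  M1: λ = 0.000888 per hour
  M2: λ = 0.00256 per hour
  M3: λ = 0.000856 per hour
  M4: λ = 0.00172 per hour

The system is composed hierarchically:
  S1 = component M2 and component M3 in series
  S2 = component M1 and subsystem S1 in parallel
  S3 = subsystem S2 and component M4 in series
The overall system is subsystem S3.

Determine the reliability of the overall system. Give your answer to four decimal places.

0.8213

R(M1) = exp(−0.000888 × 100) = 0.915029
R(M2) = exp(−0.00256 × 100) = 0.774142
R(M3) = exp(−0.000856 × 100) = 0.917961
R(M4) = exp(−0.00172 × 100) = 0.841979
Series (M2 and M3): 0.774142 × 0.917961 = 0.710632
Parallel (M1 and [0.710632]): 1 − (1 − 0.915029)(1 − 0.710632) = 0.975412
Series ([0.975412] and M4): 0.975412 × 0.841979 = 0.8213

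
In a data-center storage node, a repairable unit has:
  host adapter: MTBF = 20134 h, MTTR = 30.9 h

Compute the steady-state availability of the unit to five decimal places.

0.99847

A(host adapter) = MTBF/(MTBF+MTTR) = 20134/(20134+30.9) = 0.99847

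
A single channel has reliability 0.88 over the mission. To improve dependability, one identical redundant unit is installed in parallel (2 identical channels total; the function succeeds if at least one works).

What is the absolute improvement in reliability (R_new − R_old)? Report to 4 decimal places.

0.1056

R_before = 0.88
R_after = 1 − (1 − 0.88)^2 = 0.9856
ΔR = 0.9856 − 0.88 = 0.1056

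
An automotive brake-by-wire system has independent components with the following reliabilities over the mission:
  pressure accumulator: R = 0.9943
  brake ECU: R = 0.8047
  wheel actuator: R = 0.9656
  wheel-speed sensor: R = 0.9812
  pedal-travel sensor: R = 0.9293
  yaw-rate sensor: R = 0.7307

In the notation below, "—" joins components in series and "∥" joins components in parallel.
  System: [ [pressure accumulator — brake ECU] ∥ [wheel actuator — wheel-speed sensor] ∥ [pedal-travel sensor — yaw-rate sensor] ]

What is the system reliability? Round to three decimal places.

0.997

Series (pressure accumulator and brake ECU): 0.99430 × 0.80470 = 0.80011
Series (wheel actuator and wheel-speed sensor): 0.96560 × 0.98120 = 0.94745
Series (pedal-travel sensor and yaw-rate sensor): 0.92930 × 0.73070 = 0.67904
Parallel ([0.80011], [0.94745], and [0.67904]): 1 − (1 − 0.80011)(1 − 0.94745)(1 − 0.67904) = 0.997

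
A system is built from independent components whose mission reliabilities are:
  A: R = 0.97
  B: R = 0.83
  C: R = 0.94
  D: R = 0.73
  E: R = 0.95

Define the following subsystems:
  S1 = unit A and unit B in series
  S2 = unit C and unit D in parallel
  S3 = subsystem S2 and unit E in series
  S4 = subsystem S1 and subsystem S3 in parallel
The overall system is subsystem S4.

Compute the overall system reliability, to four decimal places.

0.9873

Series (A and B): 0.970000 × 0.830000 = 0.805100
Parallel (C and D): 1 − (1 − 0.940000)(1 − 0.730000) = 0.983800
Series ([0.983800] and E): 0.983800 × 0.950000 = 0.934610
Parallel ([0.805100] and [0.934610]): 1 − (1 − 0.805100)(1 − 0.934610) = 0.9873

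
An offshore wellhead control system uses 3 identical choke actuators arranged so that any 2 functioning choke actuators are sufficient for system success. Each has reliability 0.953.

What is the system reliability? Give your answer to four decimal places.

R = Σ_{i=2}^{3} C(3,i) p^i (1−p)^{3−i} with p = 0.953
C(3,2)·0.953^2·0.047^1 = 0.128057
C(3,3)·0.953^3·0.047^0 = 0.865523
Sum = 0.9936

0.9936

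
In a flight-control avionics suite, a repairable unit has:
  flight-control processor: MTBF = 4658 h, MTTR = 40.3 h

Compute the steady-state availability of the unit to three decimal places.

0.991

A(flight-control processor) = MTBF/(MTBF+MTTR) = 4658/(4658+40.3) = 0.991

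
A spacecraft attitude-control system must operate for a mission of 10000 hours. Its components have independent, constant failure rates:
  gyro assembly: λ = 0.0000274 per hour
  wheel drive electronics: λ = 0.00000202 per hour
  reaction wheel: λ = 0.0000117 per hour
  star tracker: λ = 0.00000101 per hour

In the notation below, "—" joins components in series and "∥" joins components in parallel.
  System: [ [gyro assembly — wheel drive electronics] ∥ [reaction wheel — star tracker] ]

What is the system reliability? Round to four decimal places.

R(gyro assembly) = exp(−0.0000274 × 10000) = 0.760332
R(wheel drive electronics) = exp(−0.00000202 × 10000) = 0.980003
R(reaction wheel) = exp(−0.0000117 × 10000) = 0.889585
R(star tracker) = exp(−0.00000101 × 10000) = 0.989951
Series (gyro assembly and wheel drive electronics): 0.760332 × 0.980003 = 0.745128
Series (reaction wheel and star tracker): 0.889585 × 0.989951 = 0.880646
Parallel ([0.745128] and [0.880646]): 1 − (1 − 0.745128)(1 − 0.880646) = 0.9696

0.9696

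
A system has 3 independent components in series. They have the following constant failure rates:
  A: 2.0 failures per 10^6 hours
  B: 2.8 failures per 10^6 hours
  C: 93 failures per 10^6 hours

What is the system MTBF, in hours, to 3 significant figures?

10200

Series of exponential components: λ_sys = Σ λ_i
λ_sys = 0.0000020 + 0.0000028 + 0.000093 = 9.7800e-05 /h
MTBF = 1 / λ_sys = 10200 h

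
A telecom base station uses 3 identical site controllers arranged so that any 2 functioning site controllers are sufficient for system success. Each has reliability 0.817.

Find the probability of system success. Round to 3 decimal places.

0.912

R = Σ_{i=2}^{3} C(3,i) p^i (1−p)^{3−i} with p = 0.817
C(3,2)·0.817^2·0.183^1 = 0.36645
C(3,3)·0.817^3·0.183^0 = 0.54534
Sum = 0.912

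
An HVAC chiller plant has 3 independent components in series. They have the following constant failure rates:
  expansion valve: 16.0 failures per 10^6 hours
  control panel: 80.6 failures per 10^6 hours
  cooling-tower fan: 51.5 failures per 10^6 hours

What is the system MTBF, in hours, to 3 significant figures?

6750

Series of exponential components: λ_sys = Σ λ_i
λ_sys = 0.0000160 + 0.0000806 + 0.0000515 = 1.4810e-04 /h
MTBF = 1 / λ_sys = 6750 h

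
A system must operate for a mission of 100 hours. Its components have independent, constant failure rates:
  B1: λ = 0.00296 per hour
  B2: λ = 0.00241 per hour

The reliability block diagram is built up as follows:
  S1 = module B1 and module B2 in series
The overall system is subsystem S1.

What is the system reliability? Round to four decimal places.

R(B1) = exp(−0.00296 × 100) = 0.743787
R(B2) = exp(−0.00241 × 100) = 0.785842
Series (B1 and B2): 0.743787 × 0.785842 = 0.5845

0.5845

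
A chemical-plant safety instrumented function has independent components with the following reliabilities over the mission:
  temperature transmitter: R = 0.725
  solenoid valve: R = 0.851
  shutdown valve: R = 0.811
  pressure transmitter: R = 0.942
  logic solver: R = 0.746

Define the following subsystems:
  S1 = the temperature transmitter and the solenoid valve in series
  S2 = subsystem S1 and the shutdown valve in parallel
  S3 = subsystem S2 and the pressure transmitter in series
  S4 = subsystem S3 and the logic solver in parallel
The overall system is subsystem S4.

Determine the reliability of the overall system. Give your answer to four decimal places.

0.9679

Series (temperature transmitter and solenoid valve): 0.725000 × 0.851000 = 0.616975
Parallel ([0.616975] and shutdown valve): 1 − (1 − 0.616975)(1 − 0.811000) = 0.927608
Series ([0.927608] and pressure transmitter): 0.927608 × 0.942000 = 0.873807
Parallel ([0.873807] and logic solver): 1 − (1 − 0.873807)(1 − 0.746000) = 0.9679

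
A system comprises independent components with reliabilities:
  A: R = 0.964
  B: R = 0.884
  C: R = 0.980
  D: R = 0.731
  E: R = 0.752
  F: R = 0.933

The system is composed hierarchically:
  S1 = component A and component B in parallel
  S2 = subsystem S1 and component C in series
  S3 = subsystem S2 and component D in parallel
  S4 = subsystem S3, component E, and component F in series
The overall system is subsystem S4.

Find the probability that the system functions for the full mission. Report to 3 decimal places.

Parallel (A and B): 1 − (1 − 0.96400)(1 − 0.88400) = 0.99582
Series ([0.99582] and C): 0.99582 × 0.98000 = 0.97590
Parallel ([0.97590] and D): 1 − (1 − 0.97590)(1 − 0.73100) = 0.99352
Series ([0.99352], E, and F): 0.99352 × 0.75200 × 0.93300 = 0.697

0.697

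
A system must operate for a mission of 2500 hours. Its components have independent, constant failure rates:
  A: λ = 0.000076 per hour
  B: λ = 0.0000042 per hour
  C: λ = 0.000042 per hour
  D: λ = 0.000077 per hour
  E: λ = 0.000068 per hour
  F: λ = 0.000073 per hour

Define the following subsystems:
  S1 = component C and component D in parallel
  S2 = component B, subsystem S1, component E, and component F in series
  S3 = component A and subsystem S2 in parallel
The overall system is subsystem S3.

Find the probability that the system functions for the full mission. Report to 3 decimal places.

0.945

R(A) = exp(−0.000076 × 2500) = 0.82696
R(B) = exp(−0.0000042 × 2500) = 0.98955
R(C) = exp(−0.000042 × 2500) = 0.90032
R(D) = exp(−0.000077 × 2500) = 0.82489
R(E) = exp(−0.000068 × 2500) = 0.84366
R(F) = exp(−0.000073 × 2500) = 0.83318
Parallel (C and D): 1 − (1 − 0.90032)(1 − 0.82489) = 0.98255
Series (B, [0.98255], E, and F): 0.98955 × 0.98255 × 0.84366 × 0.83318 = 0.68344
Parallel (A and [0.68344]): 1 − (1 − 0.82696)(1 − 0.68344) = 0.945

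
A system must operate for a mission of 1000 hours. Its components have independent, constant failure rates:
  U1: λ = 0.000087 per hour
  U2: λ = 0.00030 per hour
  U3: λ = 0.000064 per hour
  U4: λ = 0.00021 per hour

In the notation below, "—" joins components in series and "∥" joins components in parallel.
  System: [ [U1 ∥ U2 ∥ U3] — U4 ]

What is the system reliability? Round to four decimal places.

R(U1) = exp(−0.000087 × 1000) = 0.916677
R(U2) = exp(−0.00030 × 1000) = 0.740818
R(U3) = exp(−0.000064 × 1000) = 0.938005
R(U4) = exp(−0.00021 × 1000) = 0.810584
Parallel (U1, U2, and U3): 1 − (1 − 0.916677)(1 − 0.740818)(1 − 0.938005) = 0.998661
Series ([0.998661] and U4): 0.998661 × 0.810584 = 0.8095

0.8095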